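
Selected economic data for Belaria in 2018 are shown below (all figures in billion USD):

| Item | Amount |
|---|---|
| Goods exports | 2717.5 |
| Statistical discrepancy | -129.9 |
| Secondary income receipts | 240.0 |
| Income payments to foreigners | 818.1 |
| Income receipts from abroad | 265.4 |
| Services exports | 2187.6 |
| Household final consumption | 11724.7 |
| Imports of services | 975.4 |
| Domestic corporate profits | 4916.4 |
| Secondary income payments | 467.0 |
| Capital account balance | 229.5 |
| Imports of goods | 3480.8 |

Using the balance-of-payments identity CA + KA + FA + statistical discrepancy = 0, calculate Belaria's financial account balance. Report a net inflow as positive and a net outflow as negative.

231.2

Goods balance = 2717.5 - 3480.8 = -763.3
Services balance = 2187.6 - 975.4 = 1212.2
Trade balance (goods + services) = -763.3 + 1212.2 = 448.9
Net primary income = 265.4 - 818.1 = -552.7
Net secondary income = 240.0 - 467.0 = -227.0
Current account = 448.9 + (-552.7) + (-227.0) = -330.8
Financial account = -(-330.8 + 229.5 + (-129.9)) = 231.2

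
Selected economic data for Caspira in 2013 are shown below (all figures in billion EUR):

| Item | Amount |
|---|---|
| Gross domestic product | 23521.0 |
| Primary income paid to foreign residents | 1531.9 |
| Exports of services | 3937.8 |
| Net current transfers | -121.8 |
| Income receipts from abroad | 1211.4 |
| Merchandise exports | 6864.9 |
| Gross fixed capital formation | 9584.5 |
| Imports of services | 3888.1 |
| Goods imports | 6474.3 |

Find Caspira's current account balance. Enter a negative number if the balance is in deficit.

Goods balance = 6864.9 - 6474.3 = 390.6
Services balance = 3937.8 - 3888.1 = 49.7
Trade balance (goods + services) = 390.6 + 49.7 = 440.3
Net primary income = 1211.4 - 1531.9 = -320.5
Net secondary income = -121.8
Current account = 440.3 + (-320.5) + (-121.8) = -2.0

-2.0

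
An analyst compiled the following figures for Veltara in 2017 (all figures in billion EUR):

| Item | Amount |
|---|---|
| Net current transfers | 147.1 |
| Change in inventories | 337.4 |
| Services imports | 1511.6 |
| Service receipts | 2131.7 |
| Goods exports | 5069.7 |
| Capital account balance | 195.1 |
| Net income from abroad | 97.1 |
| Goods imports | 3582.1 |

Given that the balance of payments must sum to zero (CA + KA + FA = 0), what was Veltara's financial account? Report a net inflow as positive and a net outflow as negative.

-2547.0

Goods balance = 5069.7 - 3582.1 = 1487.6
Services balance = 2131.7 - 1511.6 = 620.1
Trade balance (goods + services) = 1487.6 + 620.1 = 2107.7
Net primary income = 97.1
Net secondary income = 147.1
Current account = 2107.7 + 97.1 + 147.1 = 2351.9
Financial account = -(2351.9 + 195.1) = -2547.0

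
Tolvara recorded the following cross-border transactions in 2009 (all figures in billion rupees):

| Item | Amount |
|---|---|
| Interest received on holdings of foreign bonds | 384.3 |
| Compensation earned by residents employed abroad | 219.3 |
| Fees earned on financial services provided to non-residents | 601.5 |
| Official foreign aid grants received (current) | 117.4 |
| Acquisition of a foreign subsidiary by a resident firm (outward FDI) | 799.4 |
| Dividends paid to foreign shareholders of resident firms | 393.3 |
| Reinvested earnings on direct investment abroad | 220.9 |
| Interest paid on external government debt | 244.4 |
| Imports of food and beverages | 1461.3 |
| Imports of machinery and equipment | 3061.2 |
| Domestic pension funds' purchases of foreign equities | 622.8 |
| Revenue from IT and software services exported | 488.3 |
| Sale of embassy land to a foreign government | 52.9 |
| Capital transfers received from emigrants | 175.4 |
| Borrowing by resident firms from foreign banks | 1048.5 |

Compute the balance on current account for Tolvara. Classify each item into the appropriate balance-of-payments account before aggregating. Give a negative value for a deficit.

-3128.5

Goods: -3061.2 - 1461.3 = -4522.5
Services: 601.5 + 488.3 = 1089.8
Primary income: -393.3 + 384.3 + 220.9 + 219.3 - 244.4 = 186.8
Secondary income: 117.4
Current account = (-4522.5) + 1089.8 + 186.8 + 117.4 = -3128.5
(Excluded from the current account — financial account: acquisition of a foreign subsidiary by a resident firm (outward FDI) 799.4, domestic pension funds' purchases of foreign equities 622.8, borrowing by resident firms from foreign banks 1048.5; capital account: sale of embassy land to a foreign government 52.9, capital transfers received from emigrants 175.4.)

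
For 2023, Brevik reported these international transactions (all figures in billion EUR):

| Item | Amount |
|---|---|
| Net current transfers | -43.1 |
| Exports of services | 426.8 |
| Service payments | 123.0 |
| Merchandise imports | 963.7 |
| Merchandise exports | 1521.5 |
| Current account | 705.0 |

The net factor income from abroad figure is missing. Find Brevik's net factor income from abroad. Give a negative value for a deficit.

-113.5

Current account = goods balance + services balance + net primary income + net secondary income
Sum of the known components = 818.5
Net factor income from abroad = CA - (known components) = 705.0 - 818.5 = -113.5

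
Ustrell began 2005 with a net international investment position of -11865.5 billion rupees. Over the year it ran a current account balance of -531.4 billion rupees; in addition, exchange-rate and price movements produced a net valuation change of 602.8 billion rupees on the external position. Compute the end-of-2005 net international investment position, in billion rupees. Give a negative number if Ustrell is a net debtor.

-11794.1

Change in NIIP = current account + net valuation change = -531.4 + 602.8 = 71.4
End-of-year NIIP = -11865.5 + 71.4 = -11794.1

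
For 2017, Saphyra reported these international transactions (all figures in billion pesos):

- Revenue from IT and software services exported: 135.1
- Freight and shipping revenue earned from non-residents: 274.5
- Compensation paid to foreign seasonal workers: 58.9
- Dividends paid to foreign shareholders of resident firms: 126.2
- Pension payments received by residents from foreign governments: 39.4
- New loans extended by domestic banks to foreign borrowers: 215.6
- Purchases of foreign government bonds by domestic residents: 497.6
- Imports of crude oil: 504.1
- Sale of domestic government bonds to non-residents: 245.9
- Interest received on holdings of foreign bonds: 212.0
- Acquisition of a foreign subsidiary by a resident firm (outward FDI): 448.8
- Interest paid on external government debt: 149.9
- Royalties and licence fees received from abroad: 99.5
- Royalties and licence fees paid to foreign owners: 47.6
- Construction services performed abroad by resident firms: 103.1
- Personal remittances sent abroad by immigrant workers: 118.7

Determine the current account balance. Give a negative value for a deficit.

-141.8

Goods: -504.1
Services: 103.1 + 99.5 + 135.1 + 274.5 - 47.6 = 564.6
Primary income: -126.2 - 149.9 - 58.9 + 212.0 = -123.0
Secondary income: 39.4 - 118.7 = -79.3
Current account = (-504.1) + 564.6 + (-123.0) + (-79.3) = -141.8
(Excluded from the current account — financial account: new loans extended by domestic banks to foreign borrowers 215.6, purchases of foreign government bonds by domestic residents 497.6, sale of domestic government bonds to non-residents 245.9, acquisition of a foreign subsidiary by a resident firm (outward FDI) 448.8.)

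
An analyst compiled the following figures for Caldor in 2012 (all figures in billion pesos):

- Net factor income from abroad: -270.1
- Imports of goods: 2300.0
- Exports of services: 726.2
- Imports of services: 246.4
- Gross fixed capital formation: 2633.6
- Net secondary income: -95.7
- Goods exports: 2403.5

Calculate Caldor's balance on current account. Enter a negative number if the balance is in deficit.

Goods balance = 2403.5 - 2300.0 = 103.5
Services balance = 726.2 - 246.4 = 479.8
Trade balance (goods + services) = 103.5 + 479.8 = 583.3
Net primary income = -270.1
Net secondary income = -95.7
Current account = 583.3 + (-270.1) + (-95.7) = 217.5

217.5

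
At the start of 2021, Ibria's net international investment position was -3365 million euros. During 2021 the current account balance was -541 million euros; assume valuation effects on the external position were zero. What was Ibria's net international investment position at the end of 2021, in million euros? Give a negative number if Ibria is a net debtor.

-3906

With no valuation effects, change in NIIP = current account = -541
End-of-year NIIP = -3365 + (-541) = -3906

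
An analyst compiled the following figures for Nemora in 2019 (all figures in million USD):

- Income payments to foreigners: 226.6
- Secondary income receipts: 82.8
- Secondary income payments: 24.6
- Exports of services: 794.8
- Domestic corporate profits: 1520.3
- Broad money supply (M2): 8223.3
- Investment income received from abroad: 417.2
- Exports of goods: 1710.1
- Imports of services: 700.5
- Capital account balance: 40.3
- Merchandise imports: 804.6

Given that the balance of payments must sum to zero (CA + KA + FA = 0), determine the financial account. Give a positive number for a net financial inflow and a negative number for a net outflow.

Goods balance = 1710.1 - 804.6 = 905.5
Services balance = 794.8 - 700.5 = 94.3
Trade balance (goods + services) = 905.5 + 94.3 = 999.8
Net primary income = 417.2 - 226.6 = 190.6
Net secondary income = 82.8 - 24.6 = 58.2
Current account = 999.8 + 190.6 + 58.2 = 1248.6
Financial account = -(1248.6 + 40.3) = -1288.9

-1288.9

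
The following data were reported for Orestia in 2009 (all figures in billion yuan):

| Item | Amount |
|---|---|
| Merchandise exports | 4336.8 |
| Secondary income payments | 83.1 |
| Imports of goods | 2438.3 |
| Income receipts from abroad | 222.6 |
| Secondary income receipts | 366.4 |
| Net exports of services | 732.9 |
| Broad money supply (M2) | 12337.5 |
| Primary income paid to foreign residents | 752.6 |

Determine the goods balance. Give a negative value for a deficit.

1898.5

Goods balance = 4336.8 - 2438.3 = 1898.5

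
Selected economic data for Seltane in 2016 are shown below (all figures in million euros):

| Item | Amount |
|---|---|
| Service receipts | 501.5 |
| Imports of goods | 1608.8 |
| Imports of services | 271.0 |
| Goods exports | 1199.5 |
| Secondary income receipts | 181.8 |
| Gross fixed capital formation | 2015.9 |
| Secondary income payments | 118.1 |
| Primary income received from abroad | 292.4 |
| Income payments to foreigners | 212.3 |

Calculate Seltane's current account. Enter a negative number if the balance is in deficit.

-35.0

Goods balance = 1199.5 - 1608.8 = -409.3
Services balance = 501.5 - 271.0 = 230.5
Trade balance (goods + services) = -409.3 + 230.5 = -178.8
Net primary income = 292.4 - 212.3 = 80.1
Net secondary income = 181.8 - 118.1 = 63.7
Current account = -178.8 + 80.1 + 63.7 = -35.0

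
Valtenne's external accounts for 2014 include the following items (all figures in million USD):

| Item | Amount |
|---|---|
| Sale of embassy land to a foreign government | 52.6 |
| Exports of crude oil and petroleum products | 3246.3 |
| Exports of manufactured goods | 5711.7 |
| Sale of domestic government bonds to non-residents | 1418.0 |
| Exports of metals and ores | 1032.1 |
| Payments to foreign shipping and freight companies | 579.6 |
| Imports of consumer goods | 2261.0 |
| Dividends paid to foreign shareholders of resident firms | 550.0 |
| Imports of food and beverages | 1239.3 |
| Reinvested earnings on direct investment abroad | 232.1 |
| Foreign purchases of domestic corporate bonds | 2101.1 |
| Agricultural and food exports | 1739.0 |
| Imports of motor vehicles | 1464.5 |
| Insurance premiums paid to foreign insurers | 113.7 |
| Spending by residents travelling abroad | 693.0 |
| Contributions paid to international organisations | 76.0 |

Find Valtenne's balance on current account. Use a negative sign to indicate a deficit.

Goods: -1239.3 + 5711.7 + 1032.1 - 2261.0 + 1739.0 - 1464.5 + 3246.3 = 6764.3
Services: -579.6 - 113.7 - 693.0 = -1386.3
Primary income: 232.1 - 550.0 = -317.9
Secondary income: -76.0
Current account = 6764.3 + (-1386.3) + (-317.9) + (-76.0) = 4984.1
(Excluded from the current account — capital account: sale of embassy land to a foreign government 52.6; financial account: sale of domestic government bonds to non-residents 1418.0, foreign purchases of domestic corporate bonds 2101.1.)

4984.1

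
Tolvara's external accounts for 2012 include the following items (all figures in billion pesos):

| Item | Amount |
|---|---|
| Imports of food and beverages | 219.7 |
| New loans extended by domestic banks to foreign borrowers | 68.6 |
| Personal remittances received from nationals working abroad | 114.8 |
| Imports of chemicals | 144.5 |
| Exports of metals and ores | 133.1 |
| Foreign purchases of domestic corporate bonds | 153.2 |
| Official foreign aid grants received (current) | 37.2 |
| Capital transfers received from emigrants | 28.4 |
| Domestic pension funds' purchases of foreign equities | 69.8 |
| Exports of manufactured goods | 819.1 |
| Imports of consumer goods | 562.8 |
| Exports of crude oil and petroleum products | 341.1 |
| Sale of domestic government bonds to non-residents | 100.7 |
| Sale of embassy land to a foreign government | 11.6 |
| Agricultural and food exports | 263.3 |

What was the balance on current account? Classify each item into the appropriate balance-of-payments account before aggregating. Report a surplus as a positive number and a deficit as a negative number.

781.6

Goods: 341.1 - 219.7 - 562.8 + 819.1 + 263.3 + 133.1 - 144.5 = 629.6
Secondary income: 37.2 + 114.8 = 152.0
Current account = 629.6 + 152.0 = 781.6
(Excluded from the current account — financial account: new loans extended by domestic banks to foreign borrowers 68.6, foreign purchases of domestic corporate bonds 153.2, domestic pension funds' purchases of foreign equities 69.8, sale of domestic government bonds to non-residents 100.7; capital account: capital transfers received from emigrants 28.4, sale of embassy land to a foreign government 11.6.)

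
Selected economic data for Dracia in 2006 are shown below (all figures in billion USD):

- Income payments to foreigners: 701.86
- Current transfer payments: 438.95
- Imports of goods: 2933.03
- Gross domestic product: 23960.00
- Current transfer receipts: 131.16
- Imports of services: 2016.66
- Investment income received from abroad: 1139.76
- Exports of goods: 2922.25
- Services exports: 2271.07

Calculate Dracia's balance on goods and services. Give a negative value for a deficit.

243.63

Goods balance = 2922.25 - 2933.03 = -10.78
Services balance = 2271.07 - 2016.66 = 254.41
Trade balance (goods + services) = -10.78 + 254.41 = 243.63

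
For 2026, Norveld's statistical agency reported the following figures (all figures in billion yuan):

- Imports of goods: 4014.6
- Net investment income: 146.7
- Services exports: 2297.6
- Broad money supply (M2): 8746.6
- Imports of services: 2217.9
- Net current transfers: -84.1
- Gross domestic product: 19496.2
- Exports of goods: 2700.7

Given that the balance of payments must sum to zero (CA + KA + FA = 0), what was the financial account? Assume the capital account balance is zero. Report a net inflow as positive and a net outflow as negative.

Goods balance = 2700.7 - 4014.6 = -1313.9
Services balance = 2297.6 - 2217.9 = 79.7
Trade balance (goods + services) = -1313.9 + 79.7 = -1234.2
Net primary income = 146.7
Net secondary income = -84.1
Current account = -1234.2 + 146.7 + (-84.1) = -1171.6
Financial account = -(-1171.6) = 1171.6

1171.6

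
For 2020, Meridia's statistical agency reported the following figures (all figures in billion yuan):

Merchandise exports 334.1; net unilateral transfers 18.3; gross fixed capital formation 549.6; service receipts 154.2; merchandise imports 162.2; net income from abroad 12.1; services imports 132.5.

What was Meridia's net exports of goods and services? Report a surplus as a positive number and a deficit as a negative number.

Goods balance = 334.1 - 162.2 = 171.9
Services balance = 154.2 - 132.5 = 21.7
Trade balance (goods + services) = 171.9 + 21.7 = 193.6

193.6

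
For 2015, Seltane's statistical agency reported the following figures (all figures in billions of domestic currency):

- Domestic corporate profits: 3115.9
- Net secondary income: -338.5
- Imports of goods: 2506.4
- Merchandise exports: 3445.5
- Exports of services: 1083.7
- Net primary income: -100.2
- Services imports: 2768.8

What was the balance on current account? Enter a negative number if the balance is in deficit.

Goods balance = 3445.5 - 2506.4 = 939.1
Services balance = 1083.7 - 2768.8 = -1685.1
Trade balance (goods + services) = 939.1 + (-1685.1) = -746.0
Net primary income = -100.2
Net secondary income = -338.5
Current account = -746.0 + (-100.2) + (-338.5) = -1184.7

-1184.7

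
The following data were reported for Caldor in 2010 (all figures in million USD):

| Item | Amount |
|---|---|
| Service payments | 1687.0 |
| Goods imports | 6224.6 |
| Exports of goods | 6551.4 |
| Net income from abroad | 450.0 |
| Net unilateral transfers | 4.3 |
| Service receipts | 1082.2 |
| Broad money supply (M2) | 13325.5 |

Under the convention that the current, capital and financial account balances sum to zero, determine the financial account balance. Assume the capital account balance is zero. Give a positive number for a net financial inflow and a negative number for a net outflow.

-176.3

Goods balance = 6551.4 - 6224.6 = 326.8
Services balance = 1082.2 - 1687.0 = -604.8
Trade balance (goods + services) = 326.8 + (-604.8) = -278.0
Net primary income = 450.0
Net secondary income = 4.3
Current account = -278.0 + 450.0 + 4.3 = 176.3
Financial account = -(176.3) = -176.3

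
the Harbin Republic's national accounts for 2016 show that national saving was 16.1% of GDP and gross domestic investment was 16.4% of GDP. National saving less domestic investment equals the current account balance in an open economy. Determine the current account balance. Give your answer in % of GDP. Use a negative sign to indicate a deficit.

-0.3

CA = S - I = 16.1 - 16.4 = -0.3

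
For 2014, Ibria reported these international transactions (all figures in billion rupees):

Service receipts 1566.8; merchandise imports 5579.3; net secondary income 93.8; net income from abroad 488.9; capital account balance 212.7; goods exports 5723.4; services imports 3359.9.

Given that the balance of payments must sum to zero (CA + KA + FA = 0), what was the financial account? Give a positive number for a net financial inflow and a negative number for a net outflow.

Goods balance = 5723.4 - 5579.3 = 144.1
Services balance = 1566.8 - 3359.9 = -1793.1
Trade balance (goods + services) = 144.1 + (-1793.1) = -1649.0
Net primary income = 488.9
Net secondary income = 93.8
Current account = -1649.0 + 488.9 + 93.8 = -1066.3
Financial account = -(-1066.3 + 212.7) = 853.6

853.6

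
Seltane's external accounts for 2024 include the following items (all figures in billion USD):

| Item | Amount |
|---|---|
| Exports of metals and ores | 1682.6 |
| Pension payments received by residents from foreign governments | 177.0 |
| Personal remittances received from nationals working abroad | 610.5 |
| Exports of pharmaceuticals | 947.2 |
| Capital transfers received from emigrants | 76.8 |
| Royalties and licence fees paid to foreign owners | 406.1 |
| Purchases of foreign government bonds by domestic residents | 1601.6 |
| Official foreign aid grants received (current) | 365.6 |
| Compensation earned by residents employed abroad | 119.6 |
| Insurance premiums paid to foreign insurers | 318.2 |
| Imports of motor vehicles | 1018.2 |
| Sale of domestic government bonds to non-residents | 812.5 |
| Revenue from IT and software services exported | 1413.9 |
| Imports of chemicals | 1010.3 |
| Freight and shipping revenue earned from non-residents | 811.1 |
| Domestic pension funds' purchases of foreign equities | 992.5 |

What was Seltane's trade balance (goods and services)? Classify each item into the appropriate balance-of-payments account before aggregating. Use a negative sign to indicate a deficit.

Goods: 1682.6 - 1018.2 + 947.2 - 1010.3 = 601.3
Services: 811.1 - 318.2 - 406.1 + 1413.9 = 1500.7
Trade balance = 601.3 + 1500.7 = 2102.0
(Excluded from the trade balance — secondary income: pension payments received by residents from foreign governments 177.0, personal remittances received from nationals working abroad 610.5, official foreign aid grants received (current) 365.6; capital account: capital transfers received from emigrants 76.8; financial account: purchases of foreign government bonds by domestic residents 1601.6, sale of domestic government bonds to non-residents 812.5, domestic pension funds' purchases of foreign equities 992.5; primary income: compensation earned by residents employed abroad 119.6.)

2102.0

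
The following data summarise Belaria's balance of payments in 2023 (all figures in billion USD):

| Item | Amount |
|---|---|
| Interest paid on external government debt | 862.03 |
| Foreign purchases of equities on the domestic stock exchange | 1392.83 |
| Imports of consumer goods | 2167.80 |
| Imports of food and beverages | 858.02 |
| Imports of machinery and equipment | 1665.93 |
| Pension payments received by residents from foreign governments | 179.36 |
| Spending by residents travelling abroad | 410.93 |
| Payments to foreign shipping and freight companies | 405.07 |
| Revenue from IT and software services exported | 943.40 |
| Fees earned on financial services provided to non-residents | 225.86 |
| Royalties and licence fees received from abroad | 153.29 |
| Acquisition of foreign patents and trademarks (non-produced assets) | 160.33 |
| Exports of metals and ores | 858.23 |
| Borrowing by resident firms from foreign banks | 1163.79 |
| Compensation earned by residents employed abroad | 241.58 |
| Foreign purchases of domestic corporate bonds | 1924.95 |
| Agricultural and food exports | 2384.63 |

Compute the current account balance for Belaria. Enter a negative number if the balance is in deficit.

Goods: -2167.80 + 2384.63 - 1665.93 + 858.23 - 858.02 = -1448.89
Services: -410.93 + 225.86 + 943.40 + 153.29 - 405.07 = 506.55
Primary income: -862.03 + 241.58 = -620.45
Secondary income: 179.36
Current account = (-1448.89) + 506.55 + (-620.45) + 179.36 = -1383.43
(Excluded from the current account — financial account: foreign purchases of equities on the domestic stock exchange 1392.83, borrowing by resident firms from foreign banks 1163.79, foreign purchases of domestic corporate bonds 1924.95; capital account: acquisition of foreign patents and trademarks (non-produced assets) 160.33.)

-1383.43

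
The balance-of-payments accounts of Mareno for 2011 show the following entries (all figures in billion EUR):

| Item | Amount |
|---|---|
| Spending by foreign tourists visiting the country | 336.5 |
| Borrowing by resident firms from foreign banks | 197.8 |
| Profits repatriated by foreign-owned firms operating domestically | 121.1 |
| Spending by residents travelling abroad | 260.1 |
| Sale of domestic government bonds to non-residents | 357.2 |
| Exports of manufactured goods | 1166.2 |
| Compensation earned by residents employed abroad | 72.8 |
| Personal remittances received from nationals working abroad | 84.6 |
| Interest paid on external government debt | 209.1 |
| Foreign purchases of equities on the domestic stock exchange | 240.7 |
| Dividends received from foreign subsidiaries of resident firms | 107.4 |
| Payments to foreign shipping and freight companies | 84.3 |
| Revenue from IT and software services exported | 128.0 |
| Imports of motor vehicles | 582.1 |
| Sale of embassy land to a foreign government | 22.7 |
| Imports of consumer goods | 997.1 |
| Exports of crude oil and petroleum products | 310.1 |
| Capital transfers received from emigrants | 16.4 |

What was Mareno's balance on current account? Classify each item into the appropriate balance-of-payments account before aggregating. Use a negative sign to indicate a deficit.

-48.2

Goods: 310.1 - 582.1 + 1166.2 - 997.1 = -102.9
Services: 128.0 - 260.1 - 84.3 + 336.5 = 120.1
Primary income: 107.4 + 72.8 - 209.1 - 121.1 = -150.0
Secondary income: 84.6
Current account = (-102.9) + 120.1 + (-150.0) + 84.6 = -48.2
(Excluded from the current account — financial account: borrowing by resident firms from foreign banks 197.8, sale of domestic government bonds to non-residents 357.2, foreign purchases of equities on the domestic stock exchange 240.7; capital account: sale of embassy land to a foreign government 22.7, capital transfers received from emigrants 16.4.)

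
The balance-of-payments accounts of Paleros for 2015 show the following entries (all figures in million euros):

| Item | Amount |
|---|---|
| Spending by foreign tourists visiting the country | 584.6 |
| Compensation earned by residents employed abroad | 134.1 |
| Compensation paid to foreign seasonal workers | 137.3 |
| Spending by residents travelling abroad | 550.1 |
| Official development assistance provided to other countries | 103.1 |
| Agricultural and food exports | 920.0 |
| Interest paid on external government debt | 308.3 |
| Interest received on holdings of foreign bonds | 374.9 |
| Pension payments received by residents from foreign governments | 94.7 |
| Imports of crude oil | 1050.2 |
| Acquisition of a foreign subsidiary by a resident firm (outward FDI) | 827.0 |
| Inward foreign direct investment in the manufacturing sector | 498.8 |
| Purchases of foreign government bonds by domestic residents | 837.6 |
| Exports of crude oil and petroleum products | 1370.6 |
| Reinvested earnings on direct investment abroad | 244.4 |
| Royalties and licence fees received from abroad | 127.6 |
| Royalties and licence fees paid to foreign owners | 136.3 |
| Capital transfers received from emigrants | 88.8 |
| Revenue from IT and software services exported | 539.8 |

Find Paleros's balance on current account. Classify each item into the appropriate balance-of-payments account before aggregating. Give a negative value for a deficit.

Goods: 920.0 + 1370.6 - 1050.2 = 1240.4
Services: -550.1 + 584.6 + 539.8 - 136.3 + 127.6 = 565.6
Primary income: 134.1 + 374.9 - 137.3 + 244.4 - 308.3 = 307.8
Secondary income: 94.7 - 103.1 = -8.4
Current account = 1240.4 + 565.6 + 307.8 + (-8.4) = 2105.4
(Excluded from the current account — financial account: acquisition of a foreign subsidiary by a resident firm (outward FDI) 827.0, inward foreign direct investment in the manufacturing sector 498.8, purchases of foreign government bonds by domestic residents 837.6; capital account: capital transfers received from emigrants 88.8.)

2105.4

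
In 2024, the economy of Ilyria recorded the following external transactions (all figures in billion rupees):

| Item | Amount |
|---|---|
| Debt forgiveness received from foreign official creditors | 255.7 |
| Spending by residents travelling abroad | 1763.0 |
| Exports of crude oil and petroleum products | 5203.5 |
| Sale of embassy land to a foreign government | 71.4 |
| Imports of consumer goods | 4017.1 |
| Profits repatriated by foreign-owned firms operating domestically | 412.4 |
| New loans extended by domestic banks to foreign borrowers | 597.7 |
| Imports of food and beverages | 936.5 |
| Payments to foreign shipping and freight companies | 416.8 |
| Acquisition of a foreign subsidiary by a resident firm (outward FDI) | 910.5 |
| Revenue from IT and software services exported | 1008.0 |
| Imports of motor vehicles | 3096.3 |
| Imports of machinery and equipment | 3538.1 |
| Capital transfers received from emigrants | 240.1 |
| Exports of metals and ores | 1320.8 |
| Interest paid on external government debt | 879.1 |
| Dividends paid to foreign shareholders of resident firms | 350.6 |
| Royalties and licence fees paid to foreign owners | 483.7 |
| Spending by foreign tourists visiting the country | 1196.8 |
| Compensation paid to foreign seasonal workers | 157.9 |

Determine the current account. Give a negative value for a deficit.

Goods: -4017.1 + 1320.8 + 5203.5 - 936.5 - 3096.3 - 3538.1 = -5063.7
Services: 1008.0 - 416.8 + 1196.8 - 483.7 - 1763.0 = -458.7
Primary income: -157.9 - 412.4 - 350.6 - 879.1 = -1800.0
Current account = (-5063.7) + (-458.7) + (-1800.0) = -7322.4
(Excluded from the current account — capital account: debt forgiveness received from foreign official creditors 255.7, sale of embassy land to a foreign government 71.4, capital transfers received from emigrants 240.1; financial account: new loans extended by domestic banks to foreign borrowers 597.7, acquisition of a foreign subsidiary by a resident firm (outward FDI) 910.5.)

-7322.4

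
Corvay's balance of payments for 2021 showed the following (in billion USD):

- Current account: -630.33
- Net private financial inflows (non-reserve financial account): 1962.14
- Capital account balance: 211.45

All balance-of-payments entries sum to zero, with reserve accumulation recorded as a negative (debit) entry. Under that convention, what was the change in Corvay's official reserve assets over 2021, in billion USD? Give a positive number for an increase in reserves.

1543.26

Official reserve transactions balance = -((-630.33) + 211.45 + 1962.14) = -1543.26
An accumulation of reserves is recorded as a debit (negative entry), so the change in the stock of reserves is the negative of that balance.
Change in official reserves = -(-1543.26) = 1543.26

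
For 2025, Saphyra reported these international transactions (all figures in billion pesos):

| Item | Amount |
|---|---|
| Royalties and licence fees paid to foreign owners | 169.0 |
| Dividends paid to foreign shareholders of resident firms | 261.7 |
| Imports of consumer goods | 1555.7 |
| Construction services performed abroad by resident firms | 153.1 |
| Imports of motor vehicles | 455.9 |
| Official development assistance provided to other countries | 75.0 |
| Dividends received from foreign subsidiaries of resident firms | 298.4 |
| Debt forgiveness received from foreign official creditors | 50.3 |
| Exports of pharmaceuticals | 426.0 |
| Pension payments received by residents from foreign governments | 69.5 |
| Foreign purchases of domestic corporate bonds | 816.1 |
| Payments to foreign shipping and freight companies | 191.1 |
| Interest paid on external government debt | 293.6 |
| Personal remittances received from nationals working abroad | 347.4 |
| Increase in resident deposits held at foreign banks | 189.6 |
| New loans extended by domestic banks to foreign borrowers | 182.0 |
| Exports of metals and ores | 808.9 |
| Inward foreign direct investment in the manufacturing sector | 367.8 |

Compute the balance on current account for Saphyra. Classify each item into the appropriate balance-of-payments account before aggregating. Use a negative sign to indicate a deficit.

-898.7

Goods: -1555.7 - 455.9 + 426.0 + 808.9 = -776.7
Services: 153.1 - 191.1 - 169.0 = -207.0
Primary income: 298.4 - 293.6 - 261.7 = -256.9
Secondary income: 347.4 - 75.0 + 69.5 = 341.9
Current account = (-776.7) + (-207.0) + (-256.9) + 341.9 = -898.7
(Excluded from the current account — capital account: debt forgiveness received from foreign official creditors 50.3; financial account: foreign purchases of domestic corporate bonds 816.1, increase in resident deposits held at foreign banks 189.6, new loans extended by domestic banks to foreign borrowers 182.0, inward foreign direct investment in the manufacturing sector 367.8.)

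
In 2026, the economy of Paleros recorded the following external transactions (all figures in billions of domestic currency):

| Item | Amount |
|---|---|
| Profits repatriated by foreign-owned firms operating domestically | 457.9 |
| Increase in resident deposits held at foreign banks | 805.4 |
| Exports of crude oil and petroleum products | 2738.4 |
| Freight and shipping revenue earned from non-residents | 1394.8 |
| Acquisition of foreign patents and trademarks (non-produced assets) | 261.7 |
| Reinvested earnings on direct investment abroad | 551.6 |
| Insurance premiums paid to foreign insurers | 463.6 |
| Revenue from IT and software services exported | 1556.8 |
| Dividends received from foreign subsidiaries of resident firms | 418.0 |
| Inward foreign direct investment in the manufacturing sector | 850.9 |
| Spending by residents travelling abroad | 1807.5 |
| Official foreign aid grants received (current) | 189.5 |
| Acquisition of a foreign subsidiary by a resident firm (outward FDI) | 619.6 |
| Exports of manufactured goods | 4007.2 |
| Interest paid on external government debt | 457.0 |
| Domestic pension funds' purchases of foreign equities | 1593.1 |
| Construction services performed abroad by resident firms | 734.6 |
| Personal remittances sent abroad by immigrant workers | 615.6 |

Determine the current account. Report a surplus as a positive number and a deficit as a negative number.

7789.3

Goods: 4007.2 + 2738.4 = 6745.6
Services: 1556.8 + 734.6 - 463.6 + 1394.8 - 1807.5 = 1415.1
Primary income: -457.0 - 457.9 + 418.0 + 551.6 = 54.7
Secondary income: 189.5 - 615.6 = -426.1
Current account = 6745.6 + 1415.1 + 54.7 + (-426.1) = 7789.3
(Excluded from the current account — financial account: increase in resident deposits held at foreign banks 805.4, inward foreign direct investment in the manufacturing sector 850.9, acquisition of a foreign subsidiary by a resident firm (outward FDI) 619.6, domestic pension funds' purchases of foreign equities 1593.1; capital account: acquisition of foreign patents and trademarks (non-produced assets) 261.7.)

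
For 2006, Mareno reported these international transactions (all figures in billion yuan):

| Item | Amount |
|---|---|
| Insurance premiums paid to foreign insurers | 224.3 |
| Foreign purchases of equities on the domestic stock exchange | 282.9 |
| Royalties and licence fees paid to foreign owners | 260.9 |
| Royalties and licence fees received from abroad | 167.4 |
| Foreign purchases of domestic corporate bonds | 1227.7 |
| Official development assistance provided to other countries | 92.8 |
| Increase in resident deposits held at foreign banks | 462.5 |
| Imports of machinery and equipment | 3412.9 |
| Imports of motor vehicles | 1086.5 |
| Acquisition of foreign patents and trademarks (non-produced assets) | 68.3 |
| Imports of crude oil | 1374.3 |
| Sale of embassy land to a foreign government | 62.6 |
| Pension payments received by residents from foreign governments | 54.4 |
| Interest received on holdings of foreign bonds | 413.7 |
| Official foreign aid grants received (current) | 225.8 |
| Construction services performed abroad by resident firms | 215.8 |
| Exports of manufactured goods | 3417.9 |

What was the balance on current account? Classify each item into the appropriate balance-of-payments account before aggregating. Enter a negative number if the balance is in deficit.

-1956.7

Goods: -1374.3 - 1086.5 + 3417.9 - 3412.9 = -2455.8
Services: 167.4 - 224.3 + 215.8 - 260.9 = -102.0
Primary income: 413.7
Secondary income: -92.8 + 54.4 + 225.8 = 187.4
Current account = (-2455.8) + (-102.0) + 413.7 + 187.4 = -1956.7
(Excluded from the current account — financial account: foreign purchases of equities on the domestic stock exchange 282.9, foreign purchases of domestic corporate bonds 1227.7, increase in resident deposits held at foreign banks 462.5; capital account: acquisition of foreign patents and trademarks (non-produced assets) 68.3, sale of embassy land to a foreign government 62.6.)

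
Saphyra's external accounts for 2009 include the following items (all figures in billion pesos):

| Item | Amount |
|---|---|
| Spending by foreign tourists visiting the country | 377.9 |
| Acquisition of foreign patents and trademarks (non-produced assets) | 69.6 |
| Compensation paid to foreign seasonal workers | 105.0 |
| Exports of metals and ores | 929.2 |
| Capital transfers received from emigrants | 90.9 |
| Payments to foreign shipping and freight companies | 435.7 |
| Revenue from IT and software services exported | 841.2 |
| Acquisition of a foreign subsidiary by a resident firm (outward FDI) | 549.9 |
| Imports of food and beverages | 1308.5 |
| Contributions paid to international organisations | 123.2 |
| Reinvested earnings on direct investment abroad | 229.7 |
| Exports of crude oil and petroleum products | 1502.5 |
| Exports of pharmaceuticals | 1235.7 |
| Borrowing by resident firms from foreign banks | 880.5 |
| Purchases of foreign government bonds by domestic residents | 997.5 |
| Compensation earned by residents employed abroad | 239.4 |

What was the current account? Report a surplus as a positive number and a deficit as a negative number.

Goods: 1502.5 + 929.2 - 1308.5 + 1235.7 = 2358.9
Services: 377.9 - 435.7 + 841.2 = 783.4
Primary income: -105.0 + 229.7 + 239.4 = 364.1
Secondary income: -123.2
Current account = 2358.9 + 783.4 + 364.1 + (-123.2) = 3383.2
(Excluded from the current account — capital account: acquisition of foreign patents and trademarks (non-produced assets) 69.6, capital transfers received from emigrants 90.9; financial account: acquisition of a foreign subsidiary by a resident firm (outward FDI) 549.9, borrowing by resident firms from foreign banks 880.5, purchases of foreign government bonds by domestic residents 997.5.)

3383.2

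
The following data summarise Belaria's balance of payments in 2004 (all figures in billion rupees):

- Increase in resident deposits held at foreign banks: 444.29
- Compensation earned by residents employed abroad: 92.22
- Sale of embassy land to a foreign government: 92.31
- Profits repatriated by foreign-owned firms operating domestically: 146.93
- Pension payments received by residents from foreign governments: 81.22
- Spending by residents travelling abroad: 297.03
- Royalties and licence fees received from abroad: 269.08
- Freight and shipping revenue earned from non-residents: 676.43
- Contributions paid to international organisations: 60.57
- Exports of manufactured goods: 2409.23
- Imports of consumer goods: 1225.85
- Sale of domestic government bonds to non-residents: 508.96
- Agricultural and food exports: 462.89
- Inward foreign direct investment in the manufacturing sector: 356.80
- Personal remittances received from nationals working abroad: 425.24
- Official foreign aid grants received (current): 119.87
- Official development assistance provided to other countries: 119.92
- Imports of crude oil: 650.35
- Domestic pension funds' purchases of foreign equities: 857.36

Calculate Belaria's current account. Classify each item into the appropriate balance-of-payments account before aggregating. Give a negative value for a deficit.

2035.53

Goods: 462.89 + 2409.23 - 650.35 - 1225.85 = 995.92
Services: 676.43 - 297.03 + 269.08 = 648.48
Primary income: 92.22 - 146.93 = -54.71
Secondary income: 81.22 + 425.24 - 119.92 - 60.57 + 119.87 = 445.84
Current account = 995.92 + 648.48 + (-54.71) + 445.84 = 2035.53
(Excluded from the current account — financial account: increase in resident deposits held at foreign banks 444.29, sale of domestic government bonds to non-residents 508.96, inward foreign direct investment in the manufacturing sector 356.80, domestic pension funds' purchases of foreign equities 857.36; capital account: sale of embassy land to a foreign government 92.31.)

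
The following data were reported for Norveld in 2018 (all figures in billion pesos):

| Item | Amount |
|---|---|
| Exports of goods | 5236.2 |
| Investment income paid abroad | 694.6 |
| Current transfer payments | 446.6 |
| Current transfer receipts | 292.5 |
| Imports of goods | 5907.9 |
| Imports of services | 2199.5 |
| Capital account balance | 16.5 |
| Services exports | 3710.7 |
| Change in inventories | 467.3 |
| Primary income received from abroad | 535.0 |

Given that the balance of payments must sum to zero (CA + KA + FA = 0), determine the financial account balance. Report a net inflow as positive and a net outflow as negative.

Goods balance = 5236.2 - 5907.9 = -671.7
Services balance = 3710.7 - 2199.5 = 1511.2
Trade balance (goods + services) = -671.7 + 1511.2 = 839.5
Net primary income = 535.0 - 694.6 = -159.6
Net secondary income = 292.5 - 446.6 = -154.1
Current account = 839.5 + (-159.6) + (-154.1) = 525.8
Financial account = -(525.8 + 16.5) = -542.3

-542.3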